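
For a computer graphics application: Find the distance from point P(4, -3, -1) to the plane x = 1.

distance = |a·x₀ + b·y₀ + c·z₀ - d| / √(a² + b² + c²)
  = |1·4 + 0·(-3) + 0·(-1) - 1| / √(1² + 0² + 0²)
  = |4 + 0 + 0 - 1| / √(1 + 0 + 0)
  = |3| / √1
  = 3 / 1
  ≈ 3

3


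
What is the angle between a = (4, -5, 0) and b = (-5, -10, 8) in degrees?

a·b = 4·(-5) + (-5)·(-10) + 0·8 = -20 + 50 + 0 = 30
|a| = √(4² + (-5)² + 0²) = √41 ≈ 6.403
|b| = √((-5)² + (-10)² + 8²) = √189 ≈ 13.75
cos θ = (a·b)/(|a||b|) = 30/(6.403·13.75) ≈ 0.3408
θ = arccos(0.3408) ≈ 70.07°

70.07°


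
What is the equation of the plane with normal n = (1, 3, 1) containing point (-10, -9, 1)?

The plane through P with normal n = (a, b, c) satisfies n·(r - P) = 0,
i.e. ax + by + cz = a·x₀ + b·y₀ + c·z₀.
d = 1·(-10) + 3·(-9) + 1·1
  = -10 - 27 + 1
  = -36
Equation: x + 3y + z = -36

x + 3y + z = -36


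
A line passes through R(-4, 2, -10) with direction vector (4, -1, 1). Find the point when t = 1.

P(t) = R + t·d
  = (-4 + 4·1, 2 + (-1)·1, -10 + 1·1)
  = (-4 + 4, 2 - 1, -10 + 1)
  = (0, 1, -9)

(0, 1, -9)


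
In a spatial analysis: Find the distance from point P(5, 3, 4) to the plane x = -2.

distance = |a·x₀ + b·y₀ + c·z₀ - d| / √(a² + b² + c²)
  = |1·5 + 0·3 + 0·4 - (-2)| / √(1² + 0² + 0²)
  = |5 + 0 + 0 + 2| / √(1 + 0 + 0)
  = |7| / √1
  = 7 / 1
  ≈ 7

7


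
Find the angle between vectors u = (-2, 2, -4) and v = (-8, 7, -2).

u·v = (-2)·(-8) + 2·7 + (-4)·(-2) = 16 + 14 + 8 = 38
|u| = √((-2)² + 2² + (-4)²) = √24 ≈ 4.899
|v| = √((-8)² + 7² + (-2)²) = √117 ≈ 10.82
cos θ = (u·v)/(|u||v|) = 38/(4.899·10.82) ≈ 0.7171
θ = arccos(0.7171) ≈ 44.18°

44.18°


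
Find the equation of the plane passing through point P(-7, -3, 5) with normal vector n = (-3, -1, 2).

The plane through P with normal n = (a, b, c) satisfies n·(r - P) = 0,
i.e. ax + by + cz = a·x₀ + b·y₀ + c·z₀.
d = (-3)·(-7) + (-1)·(-3) + 2·5
  = 21 + 3 + 10
  = 34
Equation: -3x - y + 2z = 34

-3x - y + 2z = 34


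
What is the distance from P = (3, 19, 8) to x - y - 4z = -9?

distance = |a·x₀ + b·y₀ + c·z₀ - d| / √(a² + b² + c²)
  = |1·3 + (-1)·19 + (-4)·8 - (-9)| / √(1² + (-1)² + (-4)²)
  = |3 - 19 - 32 + 9| / √(1 + 1 + 16)
  = |-39| / √18
  = 39 / 4.243
  ≈ 9.192

9.192


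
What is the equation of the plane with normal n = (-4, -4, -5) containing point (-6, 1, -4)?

The plane through P with normal n = (a, b, c) satisfies n·(r - P) = 0,
i.e. ax + by + cz = a·x₀ + b·y₀ + c·z₀.
d = (-4)·(-6) + (-4)·1 + (-5)·(-4)
  = 24 - 4 + 20
  = 40
Equation: -4x - 4y - 5z = 40

-4x - 4y - 5z = 40


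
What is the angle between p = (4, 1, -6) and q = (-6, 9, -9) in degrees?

p·q = 4·(-6) + 1·9 + (-6)·(-9) = -24 + 9 + 54 = 39
|p| = √(4² + 1² + (-6)²) = √53 ≈ 7.28
|q| = √((-6)² + 9² + (-9)²) = √198 ≈ 14.07
cos θ = (p·q)/(|p||q|) = 39/(7.28·14.07) ≈ 0.3807
θ = arccos(0.3807) ≈ 67.62°

67.62°


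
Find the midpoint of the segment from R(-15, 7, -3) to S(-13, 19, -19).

M = ((x₁+x₂)/2, (y₁+y₂)/2, (z₁+z₂)/2)
  = ((-15 - 13)/2, (7 + 19)/2, (-3 - 19)/2)
  = (-28/2, 26/2, -22/2)
  = (-14, 13, -11)

(-14, 13, -11)


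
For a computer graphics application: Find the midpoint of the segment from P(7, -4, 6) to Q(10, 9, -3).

M = ((x₁+x₂)/2, (y₁+y₂)/2, (z₁+z₂)/2)
  = ((7 + 10)/2, (-4 + 9)/2, (6 - 3)/2)
  = (17/2, 5/2, 3/2)
  = (8.5, 2.5, 1.5)

(8.5, 2.5, 1.5)


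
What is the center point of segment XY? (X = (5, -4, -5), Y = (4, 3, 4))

M = ((x₁+x₂)/2, (y₁+y₂)/2, (z₁+z₂)/2)
  = ((5 + 4)/2, (-4 + 3)/2, (-5 + 4)/2)
  = (9/2, -1/2, -1/2)
  = (4.5, -0.5, -0.5)

(4.5, -0.5, -0.5)


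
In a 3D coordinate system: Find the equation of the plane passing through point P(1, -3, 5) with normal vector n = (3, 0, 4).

The plane through P with normal n = (a, b, c) satisfies n·(r - P) = 0,
i.e. ax + by + cz = a·x₀ + b·y₀ + c·z₀.
d = 3·1 + 0·(-3) + 4·5
  = 3 + 0 + 20
  = 23
Equation: 3x + 4z = 23

3x + 4z = 23


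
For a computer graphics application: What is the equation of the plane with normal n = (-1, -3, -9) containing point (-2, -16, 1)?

The plane through P with normal n = (a, b, c) satisfies n·(r - P) = 0,
i.e. ax + by + cz = a·x₀ + b·y₀ + c·z₀.
d = (-1)·(-2) + (-3)·(-16) + (-9)·1
  = 2 + 48 - 9
  = 41
Equation: -x - 3y - 9z = 41

-x - 3y - 9z = 41


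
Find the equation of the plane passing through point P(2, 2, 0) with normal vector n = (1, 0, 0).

The plane through P with normal n = (a, b, c) satisfies n·(r - P) = 0,
i.e. ax + by + cz = a·x₀ + b·y₀ + c·z₀.
d = 1·2 + 0·2 + 0·0
  = 2 + 0 + 0
  = 2
Equation: x = 2

x = 2


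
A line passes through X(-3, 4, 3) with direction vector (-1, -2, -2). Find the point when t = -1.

P(t) = X + t·d
  = (-3 + (-1)·(-1), 4 + (-2)·(-1), 3 + (-2)·(-1))
  = (-3 + 1, 4 + 2, 3 + 2)
  = (-2, 6, 5)

(-2, 6, 5)


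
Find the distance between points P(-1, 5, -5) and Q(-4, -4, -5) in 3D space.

d = √[(x₂-x₁)² + (y₂-y₁)² + (z₂-z₁)²]
  = √[(-3)² + (-9)² + 0²]
  = √[9 + 81 + 0]
  = √90
  ≈ 9.487

9.487


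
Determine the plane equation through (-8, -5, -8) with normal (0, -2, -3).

The plane through P with normal n = (a, b, c) satisfies n·(r - P) = 0,
i.e. ax + by + cz = a·x₀ + b·y₀ + c·z₀.
d = 0·(-8) + (-2)·(-5) + (-3)·(-8)
  = 0 + 10 + 24
  = 34
Equation: -2y - 3z = 34

-2y - 3z = 34


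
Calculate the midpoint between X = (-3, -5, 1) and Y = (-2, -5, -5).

M = ((x₁+x₂)/2, (y₁+y₂)/2, (z₁+z₂)/2)
  = ((-3 - 2)/2, (-5 - 5)/2, (1 - 5)/2)
  = (-5/2, -10/2, -4/2)
  = (-2.5, -5, -2)

(-2.5, -5, -2)


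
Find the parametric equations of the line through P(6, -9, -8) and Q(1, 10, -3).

Direction vector d = Q - P = (1 - 6, 10 + 9, -3 + 8) = (-5, 19, 5)
Parametric form r = P + t·d:
x = 6 - 5t, y = -9 + 19t, z = -8 + 5t

x = 6 - 5t, y = -9 + 19t, z = -8 + 5t


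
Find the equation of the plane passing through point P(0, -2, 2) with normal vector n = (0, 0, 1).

The plane through P with normal n = (a, b, c) satisfies n·(r - P) = 0,
i.e. ax + by + cz = a·x₀ + b·y₀ + c·z₀.
d = 0·0 + 0·(-2) + 1·2
  = 0 + 0 + 2
  = 2
Equation: z = 2

z = 2


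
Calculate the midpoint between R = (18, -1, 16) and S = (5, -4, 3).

M = ((x₁+x₂)/2, (y₁+y₂)/2, (z₁+z₂)/2)
  = ((18 + 5)/2, (-1 - 4)/2, (16 + 3)/2)
  = (23/2, -5/2, 19/2)
  = (11.5, -2.5, 9.5)

(11.5, -2.5, 9.5)


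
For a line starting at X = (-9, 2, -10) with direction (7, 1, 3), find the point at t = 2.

P(t) = X + t·d
  = (-9 + 7·2, 2 + 1·2, -10 + 3·2)
  = (-9 + 14, 2 + 2, -10 + 6)
  = (5, 4, -4)

(5, 4, -4)


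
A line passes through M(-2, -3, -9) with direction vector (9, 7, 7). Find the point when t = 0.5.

P(t) = M + t·d
  = (-2 + 9·0.5, -3 + 7·0.5, -9 + 7·0.5)
  = (-2 + 4.5, -3 + 3.5, -9 + 3.5)
  = (2.5, 0.5, -5.5)

(2.5, 0.5, -5.5)


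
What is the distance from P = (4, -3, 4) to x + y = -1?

distance = |a·x₀ + b·y₀ + c·z₀ - d| / √(a² + b² + c²)
  = |1·4 + 1·(-3) + 0·4 - (-1)| / √(1² + 1² + 0²)
  = |4 - 3 + 0 + 1| / √(1 + 1 + 0)
  = |2| / √2
  = 2 / 1.414
  ≈ 1.414

1.414


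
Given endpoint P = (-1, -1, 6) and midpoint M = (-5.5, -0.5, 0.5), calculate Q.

Q = 2M - P
  = (2·(-5.5) - (-1), 2·(-0.5) - (-1), 2·0.5 - 6)
  = (-11 + 1, -1 + 1, 1 - 6)
  = (-10, 0, -5)

(-10, 0, -5)


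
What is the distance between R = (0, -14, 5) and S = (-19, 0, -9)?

d = √[(x₂-x₁)² + (y₂-y₁)² + (z₂-z₁)²]
  = √[(-19)² + 14² + (-14)²]
  = √[361 + 196 + 196]
  = √753
  ≈ 27.44

27.44


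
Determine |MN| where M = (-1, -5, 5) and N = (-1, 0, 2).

d = √[(x₂-x₁)² + (y₂-y₁)² + (z₂-z₁)²]
  = √[0² + 5² + (-3)²]
  = √[0 + 25 + 9]
  = √34
  ≈ 5.831

5.831


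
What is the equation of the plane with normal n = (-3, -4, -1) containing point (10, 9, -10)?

The plane through P with normal n = (a, b, c) satisfies n·(r - P) = 0,
i.e. ax + by + cz = a·x₀ + b·y₀ + c·z₀.
d = (-3)·10 + (-4)·9 + (-1)·(-10)
  = -30 - 36 + 10
  = -56
Equation: -3x - 4y - z = -56

-3x - 4y - z = -56


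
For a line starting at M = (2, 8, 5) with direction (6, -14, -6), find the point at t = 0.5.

P(t) = M + t·d
  = (2 + 6·0.5, 8 + (-14)·0.5, 5 + (-6)·0.5)
  = (2 + 3, 8 - 7, 5 - 3)
  = (5, 1, 2)

(5, 1, 2)


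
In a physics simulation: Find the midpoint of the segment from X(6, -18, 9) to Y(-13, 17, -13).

M = ((x₁+x₂)/2, (y₁+y₂)/2, (z₁+z₂)/2)
  = ((6 - 13)/2, (-18 + 17)/2, (9 - 13)/2)
  = (-7/2, -1/2, -4/2)
  = (-3.5, -0.5, -2)

(-3.5, -0.5, -2)


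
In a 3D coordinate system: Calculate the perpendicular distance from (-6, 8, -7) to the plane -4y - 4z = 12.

distance = |a·x₀ + b·y₀ + c·z₀ - d| / √(a² + b² + c²)
  = |0·(-6) + (-4)·8 + (-4)·(-7) - 12| / √(0² + (-4)² + (-4)²)
  = |0 - 32 + 28 - 12| / √(0 + 16 + 16)
  = |-16| / √32
  = 16 / 5.657
  ≈ 2.828

2.828


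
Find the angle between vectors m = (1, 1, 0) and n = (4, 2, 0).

m·n = 1·4 + 1·2 + 0·0 = 4 + 2 + 0 = 6
|m| = √(1² + 1² + 0²) = √2 ≈ 1.414
|n| = √(4² + 2² + 0²) = √20 ≈ 4.472
cos θ = (m·n)/(|m||n|) = 6/(1.414·4.472) ≈ 0.9487
θ = arccos(0.9487) ≈ 18.43°

18.43°


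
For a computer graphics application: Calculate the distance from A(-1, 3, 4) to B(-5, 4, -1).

d = √[(x₂-x₁)² + (y₂-y₁)² + (z₂-z₁)²]
  = √[(-4)² + 1² + (-5)²]
  = √[16 + 1 + 25]
  = √42
  ≈ 6.481

6.481


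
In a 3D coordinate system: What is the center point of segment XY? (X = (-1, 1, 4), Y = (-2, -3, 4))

M = ((x₁+x₂)/2, (y₁+y₂)/2, (z₁+z₂)/2)
  = ((-1 - 2)/2, (1 - 3)/2, (4 + 4)/2)
  = (-3/2, -2/2, 8/2)
  = (-1.5, -1, 4)

(-1.5, -1, 4)


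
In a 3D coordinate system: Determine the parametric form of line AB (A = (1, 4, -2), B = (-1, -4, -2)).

Direction vector d = B - A = (-1 - 1, -4 - 4, -2 + 2) = (-2, -8, 0)
Parametric form r = A + t·d:
x = 1 - 2t, y = 4 - 8t, z = -2

x = 1 - 2t, y = 4 - 8t, z = -2


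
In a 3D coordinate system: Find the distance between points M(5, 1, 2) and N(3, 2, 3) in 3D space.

d = √[(x₂-x₁)² + (y₂-y₁)² + (z₂-z₁)²]
  = √[(-2)² + 1² + 1²]
  = √[4 + 1 + 1]
  = √6
  ≈ 2.449

2.449


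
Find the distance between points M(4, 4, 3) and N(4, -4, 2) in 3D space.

d = √[(x₂-x₁)² + (y₂-y₁)² + (z₂-z₁)²]
  = √[0² + (-8)² + (-1)²]
  = √[0 + 64 + 1]
  = √65
  ≈ 8.062

8.062


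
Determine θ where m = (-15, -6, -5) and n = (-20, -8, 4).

m·n = (-15)·(-20) + (-6)·(-8) + (-5)·4 = 300 + 48 - 20 = 328
|m| = √((-15)² + (-6)² + (-5)²) = √286 ≈ 16.91
|n| = √((-20)² + (-8)² + 4²) = √480 ≈ 21.91
cos θ = (m·n)/(|m||n|) = 328/(16.91·21.91) ≈ 0.8853
θ = arccos(0.8853) ≈ 27.72°

27.72°


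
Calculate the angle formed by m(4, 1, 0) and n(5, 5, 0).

m·n = 4·5 + 1·5 + 0·0 = 20 + 5 + 0 = 25
|m| = √(4² + 1² + 0²) = √17 ≈ 4.123
|n| = √(5² + 5² + 0²) = √50 ≈ 7.071
cos θ = (m·n)/(|m||n|) = 25/(4.123·7.071) ≈ 0.8575
θ = arccos(0.8575) ≈ 30.96°

30.96°


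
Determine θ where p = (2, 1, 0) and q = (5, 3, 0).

p·q = 2·5 + 1·3 + 0·0 = 10 + 3 + 0 = 13
|p| = √(2² + 1² + 0²) = √5 ≈ 2.236
|q| = √(5² + 3² + 0²) = √34 ≈ 5.831
cos θ = (p·q)/(|p||q|) = 13/(2.236·5.831) ≈ 0.9971
θ = arccos(0.9971) ≈ 4.399°

4.399°


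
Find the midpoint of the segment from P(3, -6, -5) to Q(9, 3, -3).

M = ((x₁+x₂)/2, (y₁+y₂)/2, (z₁+z₂)/2)
  = ((3 + 9)/2, (-6 + 3)/2, (-5 - 3)/2)
  = (12/2, -3/2, -8/2)
  = (6, -1.5, -4)

(6, -1.5, -4)


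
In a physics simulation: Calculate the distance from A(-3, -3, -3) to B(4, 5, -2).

d = √[(x₂-x₁)² + (y₂-y₁)² + (z₂-z₁)²]
  = √[7² + 8² + 1²]
  = √[49 + 64 + 1]
  = √114
  ≈ 10.68

10.68


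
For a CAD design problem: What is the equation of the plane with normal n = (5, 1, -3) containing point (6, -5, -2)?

The plane through P with normal n = (a, b, c) satisfies n·(r - P) = 0,
i.e. ax + by + cz = a·x₀ + b·y₀ + c·z₀.
d = 5·6 + 1·(-5) + (-3)·(-2)
  = 30 - 5 + 6
  = 31
Equation: 5x + y - 3z = 31

5x + y - 3z = 31


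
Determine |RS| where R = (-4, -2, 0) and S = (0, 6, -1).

d = √[(x₂-x₁)² + (y₂-y₁)² + (z₂-z₁)²]
  = √[4² + 8² + (-1)²]
  = √[16 + 64 + 1]
  = √81
  ≈ 9

9


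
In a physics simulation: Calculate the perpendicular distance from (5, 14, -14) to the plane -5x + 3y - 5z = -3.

distance = |a·x₀ + b·y₀ + c·z₀ - d| / √(a² + b² + c²)
  = |(-5)·5 + 3·14 + (-5)·(-14) - (-3)| / √((-5)² + 3² + (-5)²)
  = |-25 + 42 + 70 + 3| / √(25 + 9 + 25)
  = |90| / √59
  = 90 / 7.681
  ≈ 11.72

11.72


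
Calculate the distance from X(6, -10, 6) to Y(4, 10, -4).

d = √[(x₂-x₁)² + (y₂-y₁)² + (z₂-z₁)²]
  = √[(-2)² + 20² + (-10)²]
  = √[4 + 400 + 100]
  = √504
  ≈ 22.45

22.45


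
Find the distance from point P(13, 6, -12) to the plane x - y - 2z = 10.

distance = |a·x₀ + b·y₀ + c·z₀ - d| / √(a² + b² + c²)
  = |1·13 + (-1)·6 + (-2)·(-12) - 10| / √(1² + (-1)² + (-2)²)
  = |13 - 6 + 24 - 10| / √(1 + 1 + 4)
  = |21| / √6
  = 21 / 2.449
  ≈ 8.573

8.573


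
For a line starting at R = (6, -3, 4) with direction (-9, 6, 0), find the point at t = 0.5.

P(t) = R + t·d
  = (6 + (-9)·0.5, -3 + 6·0.5, 4 + 0·0.5)
  = (6 - 4.5, -3 + 3, 4 + 0)
  = (1.5, 0, 4)

(1.5, 0, 4)


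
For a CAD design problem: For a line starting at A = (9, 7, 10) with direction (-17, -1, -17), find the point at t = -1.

P(t) = A + t·d
  = (9 + (-17)·(-1), 7 + (-1)·(-1), 10 + (-17)·(-1))
  = (9 + 17, 7 + 1, 10 + 17)
  = (26, 8, 27)

(26, 8, 27)


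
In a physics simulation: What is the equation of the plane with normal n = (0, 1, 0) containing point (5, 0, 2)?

The plane through P with normal n = (a, b, c) satisfies n·(r - P) = 0,
i.e. ax + by + cz = a·x₀ + b·y₀ + c·z₀.
d = 0·5 + 1·0 + 0·2
  = 0 + 0 + 0
  = 0
Equation: y = 0

y = 0


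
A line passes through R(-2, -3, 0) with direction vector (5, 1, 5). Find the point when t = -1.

P(t) = R + t·d
  = (-2 + 5·(-1), -3 + 1·(-1), 0 + 5·(-1))
  = (-2 - 5, -3 - 1, 0 - 5)
  = (-7, -4, -5)

(-7, -4, -5)


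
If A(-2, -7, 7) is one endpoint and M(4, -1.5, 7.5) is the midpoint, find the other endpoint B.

B = 2M - A
  = (2·4 - (-2), 2·(-1.5) - (-7), 2·7.5 - 7)
  = (8 + 2, -3 + 7, 15 - 7)
  = (10, 4, 8)

(10, 4, 8)


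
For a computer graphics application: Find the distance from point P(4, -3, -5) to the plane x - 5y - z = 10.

distance = |a·x₀ + b·y₀ + c·z₀ - d| / √(a² + b² + c²)
  = |1·4 + (-5)·(-3) + (-1)·(-5) - 10| / √(1² + (-5)² + (-1)²)
  = |4 + 15 + 5 - 10| / √(1 + 25 + 1)
  = |14| / √27
  = 14 / 5.196
  ≈ 2.694

2.694


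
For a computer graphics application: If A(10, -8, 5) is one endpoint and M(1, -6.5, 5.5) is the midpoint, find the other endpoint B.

B = 2M - A
  = (2·1 - 10, 2·(-6.5) - (-8), 2·5.5 - 5)
  = (2 - 10, -13 + 8, 11 - 5)
  = (-8, -5, 6)

(-8, -5, 6)


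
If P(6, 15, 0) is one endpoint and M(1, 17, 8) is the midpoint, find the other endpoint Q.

Q = 2M - P
  = (2·1 - 6, 2·17 - 15, 2·8 - 0)
  = (2 - 6, 34 - 15, 16 + 0)
  = (-4, 19, 16)

(-4, 19, 16)


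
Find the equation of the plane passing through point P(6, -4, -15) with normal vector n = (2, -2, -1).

The plane through P with normal n = (a, b, c) satisfies n·(r - P) = 0,
i.e. ax + by + cz = a·x₀ + b·y₀ + c·z₀.
d = 2·6 + (-2)·(-4) + (-1)·(-15)
  = 12 + 8 + 15
  = 35
Equation: 2x - 2y - z = 35

2x - 2y - z = 35


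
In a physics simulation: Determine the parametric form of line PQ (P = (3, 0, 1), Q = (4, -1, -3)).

Direction vector d = Q - P = (4 - 3, -1 + 0, -3 - 1) = (1, -1, -4)
Parametric form r = P + t·d:
x = 3 + t, y = 0 - t, z = 1 - 4t

x = 3 + t, y = 0 - t, z = 1 - 4t


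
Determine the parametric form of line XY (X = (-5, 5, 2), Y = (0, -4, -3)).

Direction vector d = Y - X = (0 + 5, -4 - 5, -3 - 2) = (5, -9, -5)
Parametric form r = X + t·d:
x = -5 + 5t, y = 5 - 9t, z = 2 - 5t

x = -5 + 5t, y = 5 - 9t, z = 2 - 5t


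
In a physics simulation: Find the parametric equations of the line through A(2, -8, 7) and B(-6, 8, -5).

Direction vector d = B - A = (-6 - 2, 8 + 8, -5 - 7) = (-8, 16, -12)
Parametric form r = A + t·d:
x = 2 - 8t, y = -8 + 16t, z = 7 - 12t

x = 2 - 8t, y = -8 + 16t, z = 7 - 12t


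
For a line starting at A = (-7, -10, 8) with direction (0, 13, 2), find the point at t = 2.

P(t) = A + t·d
  = (-7 + 0·2, -10 + 13·2, 8 + 2·2)
  = (-7 + 0, -10 + 26, 8 + 4)
  = (-7, 16, 12)

(-7, 16, 12)


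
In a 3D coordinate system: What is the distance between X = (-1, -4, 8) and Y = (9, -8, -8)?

d = √[(x₂-x₁)² + (y₂-y₁)² + (z₂-z₁)²]
  = √[10² + (-4)² + (-16)²]
  = √[100 + 16 + 256]
  = √372
  ≈ 19.29

19.29


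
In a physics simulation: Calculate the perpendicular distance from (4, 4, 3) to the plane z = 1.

distance = |a·x₀ + b·y₀ + c·z₀ - d| / √(a² + b² + c²)
  = |0·4 + 0·4 + 1·3 - 1| / √(0² + 0² + 1²)
  = |0 + 0 + 3 - 1| / √(0 + 0 + 1)
  = |2| / √1
  = 2 / 1
  ≈ 2

2


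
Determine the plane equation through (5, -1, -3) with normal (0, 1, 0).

The plane through P with normal n = (a, b, c) satisfies n·(r - P) = 0,
i.e. ax + by + cz = a·x₀ + b·y₀ + c·z₀.
d = 0·5 + 1·(-1) + 0·(-3)
  = 0 - 1 + 0
  = -1
Equation: y = -1

y = -1


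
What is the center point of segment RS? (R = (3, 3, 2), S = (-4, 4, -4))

M = ((x₁+x₂)/2, (y₁+y₂)/2, (z₁+z₂)/2)
  = ((3 - 4)/2, (3 + 4)/2, (2 - 4)/2)
  = (-1/2, 7/2, -2/2)
  = (-0.5, 3.5, -1)

(-0.5, 3.5, -1)


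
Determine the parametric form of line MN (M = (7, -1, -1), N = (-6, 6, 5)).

Direction vector d = N - M = (-6 - 7, 6 + 1, 5 + 1) = (-13, 7, 6)
Parametric form r = M + t·d:
x = 7 - 13t, y = -1 + 7t, z = -1 + 6t

x = 7 - 13t, y = -1 + 7t, z = -1 + 6t


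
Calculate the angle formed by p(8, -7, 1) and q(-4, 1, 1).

p·q = 8·(-4) + (-7)·1 + 1·1 = -32 - 7 + 1 = -38
|p| = √(8² + (-7)² + 1²) = √114 ≈ 10.68
|q| = √((-4)² + 1² + 1²) = √18 ≈ 4.243
cos θ = (p·q)/(|p||q|) = -38/(10.68·4.243) ≈ -0.8389
θ = arccos(-0.8389) ≈ 147°

147°


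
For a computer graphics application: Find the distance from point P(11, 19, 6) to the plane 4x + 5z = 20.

distance = |a·x₀ + b·y₀ + c·z₀ - d| / √(a² + b² + c²)
  = |4·11 + 0·19 + 5·6 - 20| / √(4² + 0² + 5²)
  = |44 + 0 + 30 - 20| / √(16 + 0 + 25)
  = |54| / √41
  = 54 / 6.403
  ≈ 8.433

8.433


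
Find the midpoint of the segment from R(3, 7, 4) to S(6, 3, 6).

M = ((x₁+x₂)/2, (y₁+y₂)/2, (z₁+z₂)/2)
  = ((3 + 6)/2, (7 + 3)/2, (4 + 6)/2)
  = (9/2, 10/2, 10/2)
  = (4.5, 5, 5)

(4.5, 5, 5)


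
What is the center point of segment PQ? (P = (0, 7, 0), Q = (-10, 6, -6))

M = ((x₁+x₂)/2, (y₁+y₂)/2, (z₁+z₂)/2)
  = ((0 - 10)/2, (7 + 6)/2, (0 - 6)/2)
  = (-10/2, 13/2, -6/2)
  = (-5, 6.5, -3)

(-5, 6.5, -3)


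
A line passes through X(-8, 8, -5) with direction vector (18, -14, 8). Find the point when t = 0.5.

P(t) = X + t·d
  = (-8 + 18·0.5, 8 + (-14)·0.5, -5 + 8·0.5)
  = (-8 + 9, 8 - 7, -5 + 4)
  = (1, 1, -1)

(1, 1, -1)


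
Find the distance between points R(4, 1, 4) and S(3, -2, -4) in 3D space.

d = √[(x₂-x₁)² + (y₂-y₁)² + (z₂-z₁)²]
  = √[(-1)² + (-3)² + (-8)²]
  = √[1 + 9 + 64]
  = √74
  ≈ 8.602

8.602


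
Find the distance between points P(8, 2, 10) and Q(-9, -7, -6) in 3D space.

d = √[(x₂-x₁)² + (y₂-y₁)² + (z₂-z₁)²]
  = √[(-17)² + (-9)² + (-16)²]
  = √[289 + 81 + 256]
  = √626
  ≈ 25.02

25.02


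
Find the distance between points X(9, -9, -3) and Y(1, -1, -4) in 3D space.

d = √[(x₂-x₁)² + (y₂-y₁)² + (z₂-z₁)²]
  = √[(-8)² + 8² + (-1)²]
  = √[64 + 64 + 1]
  = √129
  ≈ 11.36

11.36


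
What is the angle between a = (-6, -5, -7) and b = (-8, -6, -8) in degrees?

a·b = (-6)·(-8) + (-5)·(-6) + (-7)·(-8) = 48 + 30 + 56 = 134
|a| = √((-6)² + (-5)² + (-7)²) = √110 ≈ 10.49
|b| = √((-8)² + (-6)² + (-8)²) = √164 ≈ 12.81
cos θ = (a·b)/(|a||b|) = 134/(10.49·12.81) ≈ 0.9977
θ = arccos(0.9977) ≈ 3.913°

3.913°


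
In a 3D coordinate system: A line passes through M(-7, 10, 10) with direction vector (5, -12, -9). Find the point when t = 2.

P(t) = M + t·d
  = (-7 + 5·2, 10 + (-12)·2, 10 + (-9)·2)
  = (-7 + 10, 10 - 24, 10 - 18)
  = (3, -14, -8)

(3, -14, -8)


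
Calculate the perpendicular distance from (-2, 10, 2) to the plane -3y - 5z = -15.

distance = |a·x₀ + b·y₀ + c·z₀ - d| / √(a² + b² + c²)
  = |0·(-2) + (-3)·10 + (-5)·2 - (-15)| / √(0² + (-3)² + (-5)²)
  = |0 - 30 - 10 + 15| / √(0 + 9 + 25)
  = |-25| / √34
  = 25 / 5.831
  ≈ 4.287

4.287


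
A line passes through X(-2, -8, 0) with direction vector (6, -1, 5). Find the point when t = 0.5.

P(t) = X + t·d
  = (-2 + 6·0.5, -8 + (-1)·0.5, 0 + 5·0.5)
  = (-2 + 3, -8 - 0.5, 0 + 2.5)
  = (1, -8.5, 2.5)

(1, -8.5, 2.5)


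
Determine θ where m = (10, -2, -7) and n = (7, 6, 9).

m·n = 10·7 + (-2)·6 + (-7)·9 = 70 - 12 - 63 = -5
|m| = √(10² + (-2)² + (-7)²) = √153 ≈ 12.37
|n| = √(7² + 6² + 9²) = √166 ≈ 12.88
cos θ = (m·n)/(|m||n|) = -5/(12.37·12.88) ≈ -0.03137
θ = arccos(-0.03137) ≈ 91.8°

91.8°


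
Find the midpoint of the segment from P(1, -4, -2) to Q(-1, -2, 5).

M = ((x₁+x₂)/2, (y₁+y₂)/2, (z₁+z₂)/2)
  = ((1 - 1)/2, (-4 - 2)/2, (-2 + 5)/2)
  = (0/2, -6/2, 3/2)
  = (0, -3, 1.5)

(0, -3, 1.5)


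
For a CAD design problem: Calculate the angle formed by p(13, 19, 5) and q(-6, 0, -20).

p·q = 13·(-6) + 19·0 + 5·(-20) = -78 + 0 - 100 = -178
|p| = √(13² + 19² + 5²) = √555 ≈ 23.56
|q| = √((-6)² + 0² + (-20)²) = √436 ≈ 20.88
cos θ = (p·q)/(|p||q|) = -178/(23.56·20.88) ≈ -0.3619
θ = arccos(-0.3619) ≈ 111.2°

111.2°


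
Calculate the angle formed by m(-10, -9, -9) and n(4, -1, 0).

m·n = (-10)·4 + (-9)·(-1) + (-9)·0 = -40 + 9 + 0 = -31
|m| = √((-10)² + (-9)² + (-9)²) = √262 ≈ 16.19
|n| = √(4² + (-1)² + 0²) = √17 ≈ 4.123
cos θ = (m·n)/(|m||n|) = -31/(16.19·4.123) ≈ -0.4645
θ = arccos(-0.4645) ≈ 117.7°

117.7°


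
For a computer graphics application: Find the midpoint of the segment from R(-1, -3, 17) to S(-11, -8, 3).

M = ((x₁+x₂)/2, (y₁+y₂)/2, (z₁+z₂)/2)
  = ((-1 - 11)/2, (-3 - 8)/2, (17 + 3)/2)
  = (-12/2, -11/2, 20/2)
  = (-6, -5.5, 10)

(-6, -5.5, 10)


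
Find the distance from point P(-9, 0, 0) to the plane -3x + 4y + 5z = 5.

distance = |a·x₀ + b·y₀ + c·z₀ - d| / √(a² + b² + c²)
  = |(-3)·(-9) + 4·0 + 5·0 - 5| / √((-3)² + 4² + 5²)
  = |27 + 0 + 0 - 5| / √(9 + 16 + 25)
  = |22| / √50
  = 22 / 7.071
  ≈ 3.111

3.111


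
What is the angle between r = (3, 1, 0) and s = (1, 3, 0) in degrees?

r·s = 3·1 + 1·3 + 0·0 = 3 + 3 + 0 = 6
|r| = √(3² + 1² + 0²) = √10 ≈ 3.162
|s| = √(1² + 3² + 0²) = √10 ≈ 3.162
cos θ = (r·s)/(|r||s|) = 6/(3.162·3.162) ≈ 0.6
θ = arccos(0.6) ≈ 53.13°

53.13°


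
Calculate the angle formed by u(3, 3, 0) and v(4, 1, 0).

u·v = 3·4 + 3·1 + 0·0 = 12 + 3 + 0 = 15
|u| = √(3² + 3² + 0²) = √18 ≈ 4.243
|v| = √(4² + 1² + 0²) = √17 ≈ 4.123
cos θ = (u·v)/(|u||v|) = 15/(4.243·4.123) ≈ 0.8575
θ = arccos(0.8575) ≈ 30.96°

30.96°


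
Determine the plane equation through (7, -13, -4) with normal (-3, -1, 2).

The plane through P with normal n = (a, b, c) satisfies n·(r - P) = 0,
i.e. ax + by + cz = a·x₀ + b·y₀ + c·z₀.
d = (-3)·7 + (-1)·(-13) + 2·(-4)
  = -21 + 13 - 8
  = -16
Equation: -3x - y + 2z = -16

-3x - y + 2z = -16


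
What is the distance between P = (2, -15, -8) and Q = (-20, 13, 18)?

d = √[(x₂-x₁)² + (y₂-y₁)² + (z₂-z₁)²]
  = √[(-22)² + 28² + 26²]
  = √[484 + 784 + 676]
  = √1944
  ≈ 44.09

44.09


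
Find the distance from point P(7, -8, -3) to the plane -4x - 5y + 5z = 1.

distance = |a·x₀ + b·y₀ + c·z₀ - d| / √(a² + b² + c²)
  = |(-4)·7 + (-5)·(-8) + 5·(-3) - 1| / √((-4)² + (-5)² + 5²)
  = |-28 + 40 - 15 - 1| / √(16 + 25 + 25)
  = |-4| / √66
  = 4 / 8.124
  ≈ 0.4924

0.4924


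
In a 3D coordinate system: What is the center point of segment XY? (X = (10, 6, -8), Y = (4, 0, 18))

M = ((x₁+x₂)/2, (y₁+y₂)/2, (z₁+z₂)/2)
  = ((10 + 4)/2, (6 + 0)/2, (-8 + 18)/2)
  = (14/2, 6/2, 10/2)
  = (7, 3, 5)

(7, 3, 5)


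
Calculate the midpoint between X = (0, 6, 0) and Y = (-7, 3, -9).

M = ((x₁+x₂)/2, (y₁+y₂)/2, (z₁+z₂)/2)
  = ((0 - 7)/2, (6 + 3)/2, (0 - 9)/2)
  = (-7/2, 9/2, -9/2)
  = (-3.5, 4.5, -4.5)

(-3.5, 4.5, -4.5)


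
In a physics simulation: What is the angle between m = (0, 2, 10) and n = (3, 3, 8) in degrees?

m·n = 0·3 + 2·3 + 10·8 = 0 + 6 + 80 = 86
|m| = √(0² + 2² + 10²) = √104 ≈ 10.2
|n| = √(3² + 3² + 8²) = √82 ≈ 9.055
cos θ = (m·n)/(|m||n|) = 86/(10.2·9.055) ≈ 0.9313
θ = arccos(0.9313) ≈ 21.37°

21.37°


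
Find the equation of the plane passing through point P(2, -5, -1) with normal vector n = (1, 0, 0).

The plane through P with normal n = (a, b, c) satisfies n·(r - P) = 0,
i.e. ax + by + cz = a·x₀ + b·y₀ + c·z₀.
d = 1·2 + 0·(-5) + 0·(-1)
  = 2 + 0 + 0
  = 2
Equation: x = 2

x = 2


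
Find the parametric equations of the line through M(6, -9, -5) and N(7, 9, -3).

Direction vector d = N - M = (7 - 6, 9 + 9, -3 + 5) = (1, 18, 2)
Parametric form r = M + t·d:
x = 6 + t, y = -9 + 18t, z = -5 + 2t

x = 6 + t, y = -9 + 18t, z = -5 + 2t


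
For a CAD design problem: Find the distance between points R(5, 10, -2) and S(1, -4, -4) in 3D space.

d = √[(x₂-x₁)² + (y₂-y₁)² + (z₂-z₁)²]
  = √[(-4)² + (-14)² + (-2)²]
  = √[16 + 196 + 4]
  = √216
  ≈ 14.7

14.7


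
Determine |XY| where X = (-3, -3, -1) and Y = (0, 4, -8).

d = √[(x₂-x₁)² + (y₂-y₁)² + (z₂-z₁)²]
  = √[3² + 7² + (-7)²]
  = √[9 + 49 + 49]
  = √107
  ≈ 10.34

10.34


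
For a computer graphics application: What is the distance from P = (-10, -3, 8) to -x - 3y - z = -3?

distance = |a·x₀ + b·y₀ + c·z₀ - d| / √(a² + b² + c²)
  = |(-1)·(-10) + (-3)·(-3) + (-1)·8 - (-3)| / √((-1)² + (-3)² + (-1)²)
  = |10 + 9 - 8 + 3| / √(1 + 9 + 1)
  = |14| / √11
  = 14 / 3.317
  ≈ 4.221

4.221


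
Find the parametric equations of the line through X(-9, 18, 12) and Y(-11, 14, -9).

Direction vector d = Y - X = (-11 + 9, 14 - 18, -9 - 12) = (-2, -4, -21)
Parametric form r = X + t·d:
x = -9 - 2t, y = 18 - 4t, z = 12 - 21t

x = -9 - 2t, y = 18 - 4t, z = 12 - 21t


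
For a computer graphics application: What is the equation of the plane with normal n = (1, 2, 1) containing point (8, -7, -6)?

The plane through P with normal n = (a, b, c) satisfies n·(r - P) = 0,
i.e. ax + by + cz = a·x₀ + b·y₀ + c·z₀.
d = 1·8 + 2·(-7) + 1·(-6)
  = 8 - 14 - 6
  = -12
Equation: x + 2y + z = -12

x + 2y + z = -12


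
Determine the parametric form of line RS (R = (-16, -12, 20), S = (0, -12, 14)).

Direction vector d = S - R = (0 + 16, -12 + 12, 14 - 20) = (16, 0, -6)
Parametric form r = R + t·d:
x = -16 + 16t, y = -12, z = 20 - 6t

x = -16 + 16t, y = -12, z = 20 - 6t


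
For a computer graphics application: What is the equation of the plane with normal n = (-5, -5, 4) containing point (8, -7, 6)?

The plane through P with normal n = (a, b, c) satisfies n·(r - P) = 0,
i.e. ax + by + cz = a·x₀ + b·y₀ + c·z₀.
d = (-5)·8 + (-5)·(-7) + 4·6
  = -40 + 35 + 24
  = 19
Equation: -5x - 5y + 4z = 19

-5x - 5y + 4z = 19


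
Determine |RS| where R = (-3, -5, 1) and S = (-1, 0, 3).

d = √[(x₂-x₁)² + (y₂-y₁)² + (z₂-z₁)²]
  = √[2² + 5² + 2²]
  = √[4 + 25 + 4]
  = √33
  ≈ 5.745

5.745


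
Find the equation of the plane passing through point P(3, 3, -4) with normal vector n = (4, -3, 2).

The plane through P with normal n = (a, b, c) satisfies n·(r - P) = 0,
i.e. ax + by + cz = a·x₀ + b·y₀ + c·z₀.
d = 4·3 + (-3)·3 + 2·(-4)
  = 12 - 9 - 8
  = -5
Equation: 4x - 3y + 2z = -5

4x - 3y + 2z = -5


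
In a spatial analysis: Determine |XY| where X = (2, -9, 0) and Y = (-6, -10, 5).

d = √[(x₂-x₁)² + (y₂-y₁)² + (z₂-z₁)²]
  = √[(-8)² + (-1)² + 5²]
  = √[64 + 1 + 25]
  = √90
  ≈ 9.487

9.487


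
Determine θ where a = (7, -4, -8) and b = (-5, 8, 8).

a·b = 7·(-5) + (-4)·8 + (-8)·8 = -35 - 32 - 64 = -131
|a| = √(7² + (-4)² + (-8)²) = √129 ≈ 11.36
|b| = √((-5)² + 8² + 8²) = √153 ≈ 12.37
cos θ = (a·b)/(|a||b|) = -131/(11.36·12.37) ≈ -0.9325
θ = arccos(-0.9325) ≈ 158.8°

158.8°


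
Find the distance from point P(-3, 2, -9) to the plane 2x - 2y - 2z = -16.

distance = |a·x₀ + b·y₀ + c·z₀ - d| / √(a² + b² + c²)
  = |2·(-3) + (-2)·2 + (-2)·(-9) - (-16)| / √(2² + (-2)² + (-2)²)
  = |-6 - 4 + 18 + 16| / √(4 + 4 + 4)
  = |24| / √12
  = 24 / 3.464
  ≈ 6.928

6.928


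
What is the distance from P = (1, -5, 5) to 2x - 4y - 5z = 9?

distance = |a·x₀ + b·y₀ + c·z₀ - d| / √(a² + b² + c²)
  = |2·1 + (-4)·(-5) + (-5)·5 - 9| / √(2² + (-4)² + (-5)²)
  = |2 + 20 - 25 - 9| / √(4 + 16 + 25)
  = |-12| / √45
  = 12 / 6.708
  ≈ 1.789

1.789


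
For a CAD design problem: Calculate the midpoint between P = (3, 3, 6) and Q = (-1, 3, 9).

M = ((x₁+x₂)/2, (y₁+y₂)/2, (z₁+z₂)/2)
  = ((3 - 1)/2, (3 + 3)/2, (6 + 9)/2)
  = (2/2, 6/2, 15/2)
  = (1, 3, 7.5)

(1, 3, 7.5)


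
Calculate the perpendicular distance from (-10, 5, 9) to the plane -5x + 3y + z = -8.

distance = |a·x₀ + b·y₀ + c·z₀ - d| / √(a² + b² + c²)
  = |(-5)·(-10) + 3·5 + 1·9 - (-8)| / √((-5)² + 3² + 1²)
  = |50 + 15 + 9 + 8| / √(25 + 9 + 1)
  = |82| / √35
  = 82 / 5.916
  ≈ 13.86

13.86


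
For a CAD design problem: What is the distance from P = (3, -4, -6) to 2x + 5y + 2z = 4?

distance = |a·x₀ + b·y₀ + c·z₀ - d| / √(a² + b² + c²)
  = |2·3 + 5·(-4) + 2·(-6) - 4| / √(2² + 5² + 2²)
  = |6 - 20 - 12 - 4| / √(4 + 25 + 4)
  = |-30| / √33
  = 30 / 5.745
  ≈ 5.222

5.222


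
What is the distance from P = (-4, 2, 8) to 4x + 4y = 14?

distance = |a·x₀ + b·y₀ + c·z₀ - d| / √(a² + b² + c²)
  = |4·(-4) + 4·2 + 0·8 - 14| / √(4² + 4² + 0²)
  = |-16 + 8 + 0 - 14| / √(16 + 16 + 0)
  = |-22| / √32
  = 22 / 5.657
  ≈ 3.889

3.889


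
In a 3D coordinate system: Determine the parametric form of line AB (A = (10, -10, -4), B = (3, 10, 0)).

Direction vector d = B - A = (3 - 10, 10 + 10, 0 + 4) = (-7, 20, 4)
Parametric form r = A + t·d:
x = 10 - 7t, y = -10 + 20t, z = -4 + 4t

x = 10 - 7t, y = -10 + 20t, z = -4 + 4t


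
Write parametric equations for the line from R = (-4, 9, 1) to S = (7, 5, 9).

Direction vector d = S - R = (7 + 4, 5 - 9, 9 - 1) = (11, -4, 8)
Parametric form r = R + t·d:
x = -4 + 11t, y = 9 - 4t, z = 1 + 8t

x = -4 + 11t, y = 9 - 4t, z = 1 + 8t


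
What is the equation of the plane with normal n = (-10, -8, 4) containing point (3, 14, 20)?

The plane through P with normal n = (a, b, c) satisfies n·(r - P) = 0,
i.e. ax + by + cz = a·x₀ + b·y₀ + c·z₀.
d = (-10)·3 + (-8)·14 + 4·20
  = -30 - 112 + 80
  = -62
Equation: -10x - 8y + 4z = -62

-10x - 8y + 4z = -62


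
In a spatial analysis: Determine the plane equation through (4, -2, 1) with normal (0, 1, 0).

The plane through P with normal n = (a, b, c) satisfies n·(r - P) = 0,
i.e. ax + by + cz = a·x₀ + b·y₀ + c·z₀.
d = 0·4 + 1·(-2) + 0·1
  = 0 - 2 + 0
  = -2
Equation: y = -2

y = -2


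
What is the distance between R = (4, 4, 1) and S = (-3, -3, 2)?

d = √[(x₂-x₁)² + (y₂-y₁)² + (z₂-z₁)²]
  = √[(-7)² + (-7)² + 1²]
  = √[49 + 49 + 1]
  = √99
  ≈ 9.95

9.95


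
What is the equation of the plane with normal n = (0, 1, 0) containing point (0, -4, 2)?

The plane through P with normal n = (a, b, c) satisfies n·(r - P) = 0,
i.e. ax + by + cz = a·x₀ + b·y₀ + c·z₀.
d = 0·0 + 1·(-4) + 0·2
  = 0 - 4 + 0
  = -4
Equation: y = -4

y = -4


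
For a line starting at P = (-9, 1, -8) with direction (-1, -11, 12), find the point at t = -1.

P(t) = P + t·d
  = (-9 + (-1)·(-1), 1 + (-11)·(-1), -8 + 12·(-1))
  = (-9 + 1, 1 + 11, -8 - 12)
  = (-8, 12, -20)

(-8, 12, -20)


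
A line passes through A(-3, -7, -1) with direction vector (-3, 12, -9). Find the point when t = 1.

P(t) = A + t·d
  = (-3 + (-3)·1, -7 + 12·1, -1 + (-9)·1)
  = (-3 - 3, -7 + 12, -1 - 9)
  = (-6, 5, -10)

(-6, 5, -10)


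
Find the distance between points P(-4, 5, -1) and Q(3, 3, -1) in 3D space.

d = √[(x₂-x₁)² + (y₂-y₁)² + (z₂-z₁)²]
  = √[7² + (-2)² + 0²]
  = √[49 + 4 + 0]
  = √53
  ≈ 7.28

7.28


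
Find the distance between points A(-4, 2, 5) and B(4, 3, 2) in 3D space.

d = √[(x₂-x₁)² + (y₂-y₁)² + (z₂-z₁)²]
  = √[8² + 1² + (-3)²]
  = √[64 + 1 + 9]
  = √74
  ≈ 8.602

8.602


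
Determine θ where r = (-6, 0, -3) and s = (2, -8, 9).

r·s = (-6)·2 + 0·(-8) + (-3)·9 = -12 + 0 - 27 = -39
|r| = √((-6)² + 0² + (-3)²) = √45 ≈ 6.708
|s| = √(2² + (-8)² + 9²) = √149 ≈ 12.21
cos θ = (r·s)/(|r||s|) = -39/(6.708·12.21) ≈ -0.4763
θ = arccos(-0.4763) ≈ 118.4°

118.4°


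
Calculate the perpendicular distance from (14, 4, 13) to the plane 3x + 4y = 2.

distance = |a·x₀ + b·y₀ + c·z₀ - d| / √(a² + b² + c²)
  = |3·14 + 4·4 + 0·13 - 2| / √(3² + 4² + 0²)
  = |42 + 16 + 0 - 2| / √(9 + 16 + 0)
  = |56| / √25
  = 56 / 5
  ≈ 11.2

11.2


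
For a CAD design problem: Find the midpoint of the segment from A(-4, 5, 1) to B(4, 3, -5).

M = ((x₁+x₂)/2, (y₁+y₂)/2, (z₁+z₂)/2)
  = ((-4 + 4)/2, (5 + 3)/2, (1 - 5)/2)
  = (0/2, 8/2, -4/2)
  = (0, 4, -2)

(0, 4, -2)


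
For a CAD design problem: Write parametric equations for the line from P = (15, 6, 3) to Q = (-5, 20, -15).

Direction vector d = Q - P = (-5 - 15, 20 - 6, -15 - 3) = (-20, 14, -18)
Parametric form r = P + t·d:
x = 15 - 20t, y = 6 + 14t, z = 3 - 18t

x = 15 - 20t, y = 6 + 14t, z = 3 - 18t


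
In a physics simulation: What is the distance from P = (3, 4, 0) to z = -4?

distance = |a·x₀ + b·y₀ + c·z₀ - d| / √(a² + b² + c²)
  = |0·3 + 0·4 + 1·0 - (-4)| / √(0² + 0² + 1²)
  = |0 + 0 + 0 + 4| / √(0 + 0 + 1)
  = |4| / √1
  = 4 / 1
  ≈ 4

4


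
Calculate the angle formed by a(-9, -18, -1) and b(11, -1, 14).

a·b = (-9)·11 + (-18)·(-1) + (-1)·14 = -99 + 18 - 14 = -95
|a| = √((-9)² + (-18)² + (-1)²) = √406 ≈ 20.15
|b| = √(11² + (-1)² + 14²) = √318 ≈ 17.83
cos θ = (a·b)/(|a||b|) = -95/(20.15·17.83) ≈ -0.2644
θ = arccos(-0.2644) ≈ 105.3°

105.3°


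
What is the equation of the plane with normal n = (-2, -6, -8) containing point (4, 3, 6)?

The plane through P with normal n = (a, b, c) satisfies n·(r - P) = 0,
i.e. ax + by + cz = a·x₀ + b·y₀ + c·z₀.
d = (-2)·4 + (-6)·3 + (-8)·6
  = -8 - 18 - 48
  = -74
Equation: -2x - 6y - 8z = -74

-2x - 6y - 8z = -74


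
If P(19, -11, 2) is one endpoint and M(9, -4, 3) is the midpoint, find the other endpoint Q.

Q = 2M - P
  = (2·9 - 19, 2·(-4) - (-11), 2·3 - 2)
  = (18 - 19, -8 + 11, 6 - 2)
  = (-1, 3, 4)

(-1, 3, 4)


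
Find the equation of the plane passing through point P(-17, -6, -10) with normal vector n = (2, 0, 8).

The plane through P with normal n = (a, b, c) satisfies n·(r - P) = 0,
i.e. ax + by + cz = a·x₀ + b·y₀ + c·z₀.
d = 2·(-17) + 0·(-6) + 8·(-10)
  = -34 + 0 - 80
  = -114
Equation: 2x + 8z = -114

2x + 8z = -114


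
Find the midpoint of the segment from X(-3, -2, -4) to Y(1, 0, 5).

M = ((x₁+x₂)/2, (y₁+y₂)/2, (z₁+z₂)/2)
  = ((-3 + 1)/2, (-2 + 0)/2, (-4 + 5)/2)
  = (-2/2, -2/2, 1/2)
  = (-1, -1, 0.5)

(-1, -1, 0.5)


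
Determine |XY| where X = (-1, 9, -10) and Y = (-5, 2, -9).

d = √[(x₂-x₁)² + (y₂-y₁)² + (z₂-z₁)²]
  = √[(-4)² + (-7)² + 1²]
  = √[16 + 49 + 1]
  = √66
  ≈ 8.124

8.124


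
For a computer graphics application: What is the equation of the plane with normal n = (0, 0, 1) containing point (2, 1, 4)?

The plane through P with normal n = (a, b, c) satisfies n·(r - P) = 0,
i.e. ax + by + cz = a·x₀ + b·y₀ + c·z₀.
d = 0·2 + 0·1 + 1·4
  = 0 + 0 + 4
  = 4
Equation: z = 4

z = 4


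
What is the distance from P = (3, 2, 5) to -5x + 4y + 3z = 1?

distance = |a·x₀ + b·y₀ + c·z₀ - d| / √(a² + b² + c²)
  = |(-5)·3 + 4·2 + 3·5 - 1| / √((-5)² + 4² + 3²)
  = |-15 + 8 + 15 - 1| / √(25 + 16 + 9)
  = |7| / √50
  = 7 / 7.071
  ≈ 0.9899

0.9899


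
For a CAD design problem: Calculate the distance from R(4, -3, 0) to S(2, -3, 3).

d = √[(x₂-x₁)² + (y₂-y₁)² + (z₂-z₁)²]
  = √[(-2)² + 0² + 3²]
  = √[4 + 0 + 9]
  = √13
  ≈ 3.606

3.606


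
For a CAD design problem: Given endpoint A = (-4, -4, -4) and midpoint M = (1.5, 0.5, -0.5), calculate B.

B = 2M - A
  = (2·1.5 - (-4), 2·0.5 - (-4), 2·(-0.5) - (-4))
  = (3 + 4, 1 + 4, -1 + 4)
  = (7, 5, 3)

(7, 5, 3)


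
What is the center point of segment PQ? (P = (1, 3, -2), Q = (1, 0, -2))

M = ((x₁+x₂)/2, (y₁+y₂)/2, (z₁+z₂)/2)
  = ((1 + 1)/2, (3 + 0)/2, (-2 - 2)/2)
  = (2/2, 3/2, -4/2)
  = (1, 1.5, -2)

(1, 1.5, -2)


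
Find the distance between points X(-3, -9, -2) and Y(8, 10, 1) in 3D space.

d = √[(x₂-x₁)² + (y₂-y₁)² + (z₂-z₁)²]
  = √[11² + 19² + 3²]
  = √[121 + 361 + 9]
  = √491
  ≈ 22.16

22.16


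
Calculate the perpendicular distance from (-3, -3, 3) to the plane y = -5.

distance = |a·x₀ + b·y₀ + c·z₀ - d| / √(a² + b² + c²)
  = |0·(-3) + 1·(-3) + 0·3 - (-5)| / √(0² + 1² + 0²)
  = |0 - 3 + 0 + 5| / √(0 + 1 + 0)
  = |2| / √1
  = 2 / 1
  ≈ 2

2


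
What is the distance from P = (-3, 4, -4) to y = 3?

distance = |a·x₀ + b·y₀ + c·z₀ - d| / √(a² + b² + c²)
  = |0·(-3) + 1·4 + 0·(-4) - 3| / √(0² + 1² + 0²)
  = |0 + 4 + 0 - 3| / √(0 + 1 + 0)
  = |1| / √1
  = 1 / 1
  ≈ 1

1


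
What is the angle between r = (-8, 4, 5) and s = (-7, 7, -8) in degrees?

r·s = (-8)·(-7) + 4·7 + 5·(-8) = 56 + 28 - 40 = 44
|r| = √((-8)² + 4² + 5²) = √105 ≈ 10.25
|s| = √((-7)² + 7² + (-8)²) = √162 ≈ 12.73
cos θ = (r·s)/(|r||s|) = 44/(10.25·12.73) ≈ 0.3374
θ = arccos(0.3374) ≈ 70.28°

70.28°


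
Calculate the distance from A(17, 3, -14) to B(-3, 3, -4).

d = √[(x₂-x₁)² + (y₂-y₁)² + (z₂-z₁)²]
  = √[(-20)² + 0² + 10²]
  = √[400 + 0 + 100]
  = √500
  ≈ 22.36

22.36


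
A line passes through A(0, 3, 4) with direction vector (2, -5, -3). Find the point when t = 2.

P(t) = A + t·d
  = (0 + 2·2, 3 + (-5)·2, 4 + (-3)·2)
  = (0 + 4, 3 - 10, 4 - 6)
  = (4, -7, -2)

(4, -7, -2)


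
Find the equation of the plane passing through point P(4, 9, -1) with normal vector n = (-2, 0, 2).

The plane through P with normal n = (a, b, c) satisfies n·(r - P) = 0,
i.e. ax + by + cz = a·x₀ + b·y₀ + c·z₀.
d = (-2)·4 + 0·9 + 2·(-1)
  = -8 + 0 - 2
  = -10
Equation: -2x + 2z = -10

-2x + 2z = -10
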